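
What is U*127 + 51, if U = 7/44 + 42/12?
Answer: 22691/44 ≈ 515.70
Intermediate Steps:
U = 161/44 (U = 7*(1/44) + 42*(1/12) = 7/44 + 7/2 = 161/44 ≈ 3.6591)
U*127 + 51 = (161/44)*127 + 51 = 20447/44 + 51 = 22691/44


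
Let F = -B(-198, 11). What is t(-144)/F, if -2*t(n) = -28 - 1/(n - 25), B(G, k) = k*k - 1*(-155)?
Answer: -1577/31096 ≈ -0.050714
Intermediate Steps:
B(G, k) = 155 + k² (B(G, k) = k² + 155 = 155 + k²)
F = -276 (F = -(155 + 11²) = -(155 + 121) = -1*276 = -276)
t(n) = 14 + 1/(2*(-25 + n)) (t(n) = -(-28 - 1/(n - 25))/2 = -(-28 - 1/(-25 + n))/2 = 14 + 1/(2*(-25 + n)))
t(-144)/F = ((-699 + 28*(-144))/(2*(-25 - 144)))/(-276) = ((½)*(-699 - 4032)/(-169))*(-1/276) = ((½)*(-1/169)*(-4731))*(-1/276) = (4731/338)*(-1/276) = -1577/31096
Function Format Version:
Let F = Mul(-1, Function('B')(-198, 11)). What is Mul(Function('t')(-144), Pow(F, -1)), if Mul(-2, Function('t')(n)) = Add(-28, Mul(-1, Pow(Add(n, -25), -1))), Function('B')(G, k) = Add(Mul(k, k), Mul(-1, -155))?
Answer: Rational(-1577, 31096) ≈ -0.050714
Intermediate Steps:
Function('B')(G, k) = Add(155, Pow(k, 2)) (Function('B')(G, k) = Add(Pow(k, 2), 155) = Add(155, Pow(k, 2)))
F = -276 (F = Mul(-1, Add(155, Pow(11, 2))) = Mul(-1, Add(155, 121)) = Mul(-1, 276) = -276)
Function('t')(n) = Add(14, Mul(Rational(1, 2), Pow(Add(-25, n), -1))) (Function('t')(n) = Mul(Rational(-1, 2), Add(-28, Mul(-1, Pow(Add(n, -25), -1)))) = Mul(Rational(-1, 2), Add(-28, Mul(-1, Pow(Add(-25, n), -1)))) = Add(14, Mul(Rational(1, 2), Pow(Add(-25, n), -1))))
Mul(Function('t')(-144), Pow(F, -1)) = Mul(Mul(Rational(1, 2), Pow(Add(-25, -144), -1), Add(-699, Mul(28, -144))), Pow(-276, -1)) = Mul(Mul(Rational(1, 2), Pow(-169, -1), Add(-699, -4032)), Rational(-1, 276)) = Mul(Mul(Rational(1, 2), Rational(-1, 169), -4731), Rational(-1, 276)) = Mul(Rational(4731, 338), Rational(-1, 276)) = Rational(-1577, 31096)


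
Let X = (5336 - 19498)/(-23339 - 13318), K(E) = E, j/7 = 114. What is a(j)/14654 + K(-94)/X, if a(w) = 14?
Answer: -12623484866/51882487 ≈ -243.31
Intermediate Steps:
j = 798 (j = 7*114 = 798)
X = 14162/36657 (X = -14162/(-36657) = -14162*(-1/36657) = 14162/36657 ≈ 0.38634)
a(j)/14654 + K(-94)/X = 14/14654 - 94/14162/36657 = 14*(1/14654) - 94*36657/14162 = 7/7327 - 1722879/7081 = -12623484866/51882487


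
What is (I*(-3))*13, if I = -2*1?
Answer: 78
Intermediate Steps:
I = -2
(I*(-3))*13 = -2*(-3)*13 = 6*13 = 78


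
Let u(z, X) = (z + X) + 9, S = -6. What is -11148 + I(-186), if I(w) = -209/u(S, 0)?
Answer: -33653/3 ≈ -11218.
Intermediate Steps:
u(z, X) = 9 + X + z (u(z, X) = (X + z) + 9 = 9 + X + z)
I(w) = -209/3 (I(w) = -209/(9 + 0 - 6) = -209/3)
-11148 + I(-186) = -11148 - 209/3 = -33653/3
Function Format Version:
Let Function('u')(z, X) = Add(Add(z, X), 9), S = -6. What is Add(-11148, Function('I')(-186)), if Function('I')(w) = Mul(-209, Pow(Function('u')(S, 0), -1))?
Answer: Rational(-33653, 3) ≈ -11218.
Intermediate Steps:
Function('u')(z, X) = Add(9, X, z) (Function('u')(z, X) = Add(Add(X, z), 9) = Add(9, X, z))
Function('I')(w) = Rational(-209, 3) (Function('I')(w) = Mul(-209, Pow(Add(9, 0, -6), -1)) = Mul(-209, Pow(3, -1)) = Mul(-209, Rational(1, 3)) = Rational(-209, 3))
Add(-11148, Function('I')(-186)) = Add(-11148, Rational(-209, 3)) = Rational(-33653, 3)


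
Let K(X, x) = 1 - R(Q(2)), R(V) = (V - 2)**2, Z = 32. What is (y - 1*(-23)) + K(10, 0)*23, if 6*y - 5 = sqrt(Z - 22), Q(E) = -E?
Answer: -1927/6 + sqrt(10)/6 ≈ -320.64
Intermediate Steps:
R(V) = (-2 + V)**2
K(X, x) = -15 (K(X, x) = 1 - (-2 - 1*2)**2 = 1 - (-2 - 2)**2 = 1 - 1*(-4)**2 = 1 - 1*16 = 1 - 16 = -15)
y = 5/6 + sqrt(10)/6 (y = 5/6 + sqrt(32 - 22)/6 = 5/6 + sqrt(10)/6 ≈ 1.3604)
(y - 1*(-23)) + K(10, 0)*23 = ((5/6 + sqrt(10)/6) - 1*(-23)) - 15*23 = ((5/6 + sqrt(10)/6) + 23) - 345 = (143/6 + sqrt(10)/6) - 345 = -1927/6 + sqrt(10)/6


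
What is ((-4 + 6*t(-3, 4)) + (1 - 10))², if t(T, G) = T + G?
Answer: 49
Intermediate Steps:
t(T, G) = G + T
((-4 + 6*t(-3, 4)) + (1 - 10))² = ((-4 + 6*(4 - 3)) + (1 - 10))² = ((-4 + 6*1) - 9)² = ((-4 + 6) - 9)² = (2 - 9)² = (-7)² = 49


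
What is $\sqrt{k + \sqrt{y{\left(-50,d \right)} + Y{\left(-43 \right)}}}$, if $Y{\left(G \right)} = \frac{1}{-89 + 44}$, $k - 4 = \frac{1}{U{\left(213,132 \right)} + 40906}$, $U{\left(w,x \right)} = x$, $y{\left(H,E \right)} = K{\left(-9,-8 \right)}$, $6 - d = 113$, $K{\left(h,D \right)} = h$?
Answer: $\frac{\sqrt{5244688350 + 87410940 i \sqrt{2030}}}{36210} \approx 2.1216 + 0.70789 i$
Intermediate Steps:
$d = -107$ ($d = 6 - 113 = -107$)
$y{\left(H,E \right)} = -9$
$k = \frac{164153}{41038}$ ($k = 4 + \frac{1}{132 + 40906} = 4 + \frac{1}{41038} = \frac{164153}{41038} \approx 4.0$)
$Y{\left(G \right)} = - \frac{1}{45}$ ($Y{\left(G \right)} = \frac{1}{-45} = - \frac{1}{45}$)
$\sqrt{k + \sqrt{y{\left(-50,d \right)} + Y{\left(-43 \right)}}} = \sqrt{\frac{164153}{41038} + \sqrt{-9 - \frac{1}{45}}} = \sqrt{\frac{164153}{41038} + \sqrt{- \frac{406}{45}}} = \sqrt{\frac{164153}{41038} + \frac{i \sqrt{2030}}{15}}$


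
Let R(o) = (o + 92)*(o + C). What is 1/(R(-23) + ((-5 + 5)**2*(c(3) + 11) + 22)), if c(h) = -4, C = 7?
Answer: -1/1082 ≈ -0.00092421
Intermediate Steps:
R(o) = (7 + o)*(92 + o) (R(o) = (o + 92)*(o + 7) = (92 + o)*(7 + o) = (7 + o)*(92 + o))
1/(R(-23) + ((-5 + 5)**2*(c(3) + 11) + 22)) = 1/((644 + (-23)**2 + 99*(-23)) + ((-5 + 5)**2*(-4 + 11) + 22)) = 1/((644 + 529 - 2277) + (0**2*7 + 22)) = 1/(-1104 + (0*7 + 22)) = 1/(-1104 + (0 + 22)) = 1/(-1104 + 22) = 1/(-1082) = -1/1082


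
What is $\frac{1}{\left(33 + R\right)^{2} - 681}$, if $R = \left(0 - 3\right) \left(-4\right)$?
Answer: $\frac{1}{1344} \approx 0.00074405$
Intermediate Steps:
$R = 12$ ($R = \left(-3\right) \left(-4\right) = 12$)
$\frac{1}{\left(33 + R\right)^{2} - 681} = \frac{1}{\left(33 + 12\right)^{2} - 681} = \frac{1}{45^{2} + \left(-2842 + 2161\right)} = \frac{1}{2025 - 681} = \frac{1}{1344}$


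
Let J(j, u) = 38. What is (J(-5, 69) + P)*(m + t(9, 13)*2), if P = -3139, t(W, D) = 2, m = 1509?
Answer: -4691813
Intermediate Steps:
(J(-5, 69) + P)*(m + t(9, 13)*2) = (38 - 3139)*(1509 + 2*2) = -3101*(1509 + 4) = -3101*1513 = -4691813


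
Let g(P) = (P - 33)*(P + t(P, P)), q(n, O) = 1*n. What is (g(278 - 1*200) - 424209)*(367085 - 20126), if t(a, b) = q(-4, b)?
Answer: -146027756961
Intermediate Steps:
q(n, O) = n
t(a, b) = -4
g(P) = (-33 + P)*(-4 + P) (g(P) = (P - 33)*(P - 4) = (-33 + P)*(-4 + P))
(g(278 - 1*200) - 424209)*(367085 - 20126) = ((132 + (278 - 1*200)² - 37*(278 - 1*200)) - 424209)*(367085 - 20126) = ((132 + (278 - 200)² - 37*(278 - 200)) - 424209)*346959 = ((132 + 78² - 37*78) - 424209)*346959 = ((132 + 6084 - 2886) - 424209)*346959 = (3330 - 424209)*346959 = -420879*346959 = -146027756961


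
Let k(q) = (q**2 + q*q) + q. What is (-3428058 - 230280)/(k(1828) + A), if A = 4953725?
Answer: -3658338/11638721 ≈ -0.31432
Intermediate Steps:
k(q) = q + 2*q**2 (k(q) = (q**2 + q**2) + q = 2*q**2 + q = q + 2*q**2)
(-3428058 - 230280)/(k(1828) + A) = (-3428058 - 230280)/(1828*(1 + 2*1828) + 4953725) = -3658338/(1828*(1 + 3656) + 4953725) = -3658338/(1828*3657 + 4953725) = -3658338/(6684996 + 4953725) = -3658338/11638721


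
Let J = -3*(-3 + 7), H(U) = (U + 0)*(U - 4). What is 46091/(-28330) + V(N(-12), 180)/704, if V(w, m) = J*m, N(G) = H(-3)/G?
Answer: -2926277/623260 ≈ -4.6951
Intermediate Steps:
H(U) = U*(-4 + U)
J = -12 (J = -3*4 = -12)
N(G) = 21/G (N(G) = (-3*(-4 - 3))/G = (-3*(-7))/G = 21/G)
V(w, m) = -12*m
46091/(-28330) + V(N(-12), 180)/704 = 46091/(-28330) - 12*180/704 = 46091*(-1/28330) - 2160*1/704 = -46091/28330 - 135/44 = -2926277/623260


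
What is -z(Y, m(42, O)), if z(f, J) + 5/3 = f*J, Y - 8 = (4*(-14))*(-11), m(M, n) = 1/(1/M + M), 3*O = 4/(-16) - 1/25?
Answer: -69799/5295 ≈ -13.182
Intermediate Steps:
O = -29/300 (O = (4/(-16) - 1/25)/3 = (4*(-1/16) - 1*1/25)/3 = (-1/4 - 1/25)/3 = (1/3)*(-29/100) = -29/300 ≈ -0.096667)
m(M, n) = 1/(M + 1/M)
Y = 624 (Y = 8 + (4*(-14))*(-11) = 8 - 56*(-11) = 8 + 616 = 624)
z(f, J) = -5/3 + J*f (z(f, J) = -5/3 + f*J = -5/3 + J*f)
-z(Y, m(42, O)) = -(-5/3 + (42/(1 + 42**2))*624) = -(-5/3 + (42/(1 + 1764))*624) = -(-5/3 + (42/1765)*624) = -(-5/3 + 26208/1765) = -1*69799/5295 = -69799/5295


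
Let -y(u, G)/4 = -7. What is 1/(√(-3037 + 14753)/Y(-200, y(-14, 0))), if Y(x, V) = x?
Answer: -100*√2929/2929 ≈ -1.8477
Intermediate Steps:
y(u, G) = 28 (y(u, G) = -4*(-7) = 28)
1/(√(-3037 + 14753)/Y(-200, y(-14, 0))) = 1/(√(-3037 + 14753)/(-200)) = 1/(√11716*(-1/200)) = 1/((2*√2929)*(-1/200)) = 1/(-√2929/100) = -100*√2929/2929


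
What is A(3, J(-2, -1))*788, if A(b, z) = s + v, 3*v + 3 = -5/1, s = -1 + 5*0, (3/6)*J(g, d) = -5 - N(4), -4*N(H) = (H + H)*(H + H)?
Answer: -8668/3 ≈ -2889.3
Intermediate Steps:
N(H) = -H² (N(H) = -(H + H)*(H + H)/4 = -2*H*2*H/4 = -H²)
J(g, d) = 22 (J(g, d) = 2*(-5 - (-1)*4²) = 2*(-5 - (-1)*16) = 2*(-5 - 1*(-16)) = 2*(-5 + 16) = 2*11 = 22)
s = -1 (s = -1 + 0 = -1)
v = -8/3 (v = -1 + (-5/1)/3 = -1 + (-5*1)/3 = -1 + (⅓)*(-5) = -1 - 5/3 = -8/3 ≈ -2.6667)
A(b, z) = -11/3 (A(b, z) = -1 - 8/3 = -11/3)
A(3, J(-2, -1))*788 = -11/3*788 = -8668/3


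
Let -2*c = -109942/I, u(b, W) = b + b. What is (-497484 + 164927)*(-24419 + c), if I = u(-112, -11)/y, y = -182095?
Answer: -475293998483239/32 ≈ -1.4853e+13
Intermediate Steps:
u(b, W) = 2*b
I = 224/182095 (I = (2*(-112))/(-182095) = -224*(-1/182095) = 224/182095 ≈ 0.0012301)
c = 1429992035/32 (c = -(-54971)/224/182095 = -(-54971)*182095/224 = -1/2*(-1429992035/16) = 1429992035/32 ≈ 4.4687e+7)
(-497484 + 164927)*(-24419 + c) = (-497484 + 164927)*(-24419 + 1429992035/32) = -332557*1429210627/32 = -475293998483239/32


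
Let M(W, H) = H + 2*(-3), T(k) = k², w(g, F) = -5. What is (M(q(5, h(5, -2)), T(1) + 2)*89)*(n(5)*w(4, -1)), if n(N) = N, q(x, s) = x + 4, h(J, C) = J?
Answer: 6675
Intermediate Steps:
q(x, s) = 4 + x
M(W, H) = -6 + H (M(W, H) = H - 6 = -6 + H)
(M(q(5, h(5, -2)), T(1) + 2)*89)*(n(5)*w(4, -1)) = ((-6 + (1² + 2))*89)*(5*(-5)) = ((-6 + (1 + 2))*89)*(-25) = ((-6 + 3)*89)*(-25) = -3*89*(-25) = -267*(-25) = 6675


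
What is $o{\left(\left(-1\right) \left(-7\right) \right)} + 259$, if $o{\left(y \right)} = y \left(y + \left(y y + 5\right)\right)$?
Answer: $686$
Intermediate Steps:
$o{\left(y \right)} = y \left(5 + y + y^{2}\right)$ ($o{\left(y \right)} = y \left(y + \left(y^{2} + 5\right)\right) = y \left(y + \left(5 + y^{2}\right)\right) = y \left(5 + y + y^{2}\right)$)
$o{\left(\left(-1\right) \left(-7\right) \right)} + 259 = \left(-1\right) \left(-7\right) \left(5 - -7 + \left(\left(-1\right) \left(-7\right)\right)^{2}\right) + 259 = 7 \left(5 + 7 + 7^{2}\right) + 259 = 7 \left(5 + 7 + 49\right) + 259 = 7 \cdot 61 + 259 = 427 + 259 = 686$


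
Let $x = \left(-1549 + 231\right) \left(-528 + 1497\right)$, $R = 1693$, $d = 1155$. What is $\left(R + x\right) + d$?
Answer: $-1274294$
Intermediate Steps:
$x = -1277142$ ($x = \left(-1318\right) 969 = -1277142$)
$\left(R + x\right) + d = \left(1693 - 1277142\right) + 1155 = -1275449 + 1155 = -1274294$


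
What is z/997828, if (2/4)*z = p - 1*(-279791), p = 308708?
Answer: 588499/498914 ≈ 1.1796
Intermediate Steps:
z = 1176998 (z = 2*(308708 - 1*(-279791)) = 2*(308708 + 279791) = 2*588499 = 1176998)
z/997828 = 1176998/997828 = 1176998*(1/997828) = 588499/498914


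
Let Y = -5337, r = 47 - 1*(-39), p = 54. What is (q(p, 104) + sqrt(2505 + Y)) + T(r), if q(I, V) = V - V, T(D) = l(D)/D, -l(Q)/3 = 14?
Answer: -21/43 + 4*I*sqrt(177) ≈ -0.48837 + 53.217*I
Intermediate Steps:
l(Q) = -42 (l(Q) = -3*14 = -42)
r = 86 (r = 47 + 39 = 86)
T(D) = -42/D
q(I, V) = 0
(q(p, 104) + sqrt(2505 + Y)) + T(r) = (0 + sqrt(2505 - 5337)) - 42/86 = (0 + sqrt(-2832)) - 42*1/86 = (0 + 4*I*sqrt(177)) - 21/43 = 4*I*sqrt(177) - 21/43 = -21/43 + 4*I*sqrt(177)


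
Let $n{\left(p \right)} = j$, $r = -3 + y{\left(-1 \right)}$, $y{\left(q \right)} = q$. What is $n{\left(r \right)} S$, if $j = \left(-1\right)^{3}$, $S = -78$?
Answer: $78$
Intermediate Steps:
$j = -1$
$r = -4$ ($r = -3 - 1 = -4$)
$n{\left(p \right)} = -1$
$n{\left(r \right)} S = \left(-1\right) \left(-78\right) = 78$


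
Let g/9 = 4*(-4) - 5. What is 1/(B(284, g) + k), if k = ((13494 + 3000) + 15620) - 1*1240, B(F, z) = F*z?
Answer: -1/22802 ≈ -4.3856e-5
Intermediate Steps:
g = -189 (g = 9*(4*(-4) - 5) = 9*(-16 - 5) = 9*(-21) = -189)
k = 30874 (k = (16494 + 15620) - 1240 = 32114 - 1240 = 30874)
1/(B(284, g) + k) = 1/(284*(-189) + 30874) = 1/(-53676 + 30874) = 1/(-22802) = -1/22802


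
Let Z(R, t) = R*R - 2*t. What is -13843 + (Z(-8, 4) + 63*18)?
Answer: -12653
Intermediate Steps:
Z(R, t) = R² - 2*t
-13843 + (Z(-8, 4) + 63*18) = -13843 + (((-8)² - 2*4) + 63*18) = -13843 + ((64 - 8) + 1134) = -13843 + (56 + 1134) = -13843 + 1190 = -12653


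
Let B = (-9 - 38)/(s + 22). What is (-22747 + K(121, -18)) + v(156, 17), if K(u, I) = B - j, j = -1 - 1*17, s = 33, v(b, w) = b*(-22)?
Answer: -1438902/55 ≈ -26162.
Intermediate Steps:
v(b, w) = -22*b
j = -18 (j = -1 - 17 = -18)
B = -47/55 (B = (-9 - 38)/(33 + 22) = -47/55 ≈ -0.85455)
K(u, I) = 943/55 (K(u, I) = -47/55 - 1*(-18) = -47/55 + 18 = 943/55)
(-22747 + K(121, -18)) + v(156, 17) = (-22747 + 943/55) - 22*156 = -1250142/55 - 3432 = -1438902/55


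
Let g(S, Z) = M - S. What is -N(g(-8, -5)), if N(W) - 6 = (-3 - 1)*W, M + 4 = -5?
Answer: -10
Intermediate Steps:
M = -9 (M = -4 - 5 = -9)
g(S, Z) = -9 - S
N(W) = 6 - 4*W (N(W) = 6 + (-3 - 1)*W = 6 - 4*W)
-N(g(-8, -5)) = -(6 - 4*(-9 - 1*(-8))) = -(6 - 4*(-9 + 8)) = -(6 - 4*(-1)) = -(6 + 4) = -1*10 = -10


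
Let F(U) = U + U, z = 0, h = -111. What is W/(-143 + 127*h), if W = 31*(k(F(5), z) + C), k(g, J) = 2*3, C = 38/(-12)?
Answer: -527/85440 ≈ -0.0061681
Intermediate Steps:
C = -19/6 (C = 38*(-1/12) = -19/6 ≈ -3.1667)
F(U) = 2*U
k(g, J) = 6
W = 527/6 (W = 31*(6 - 19/6) = 31*(17/6) = 527/6 ≈ 87.833)
W/(-143 + 127*h) = 527/(6*(-143 + 127*(-111))) = 527/(6*(-143 - 14097)) = (527/6)/(-14240) = (527/6)*(-1/14240) = -527/85440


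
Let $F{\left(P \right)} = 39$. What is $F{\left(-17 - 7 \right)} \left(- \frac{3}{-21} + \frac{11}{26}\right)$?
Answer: $\frac{309}{14} \approx 22.071$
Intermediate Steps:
$F{\left(-17 - 7 \right)} \left(- \frac{3}{-21} + \frac{11}{26}\right) = 39 \left(- \frac{3}{-21} + \frac{11}{26}\right) = 39 \left(\left(-3\right) \left(- \frac{1}{21}\right) + 11 \cdot \frac{1}{26}\right) = 39 \left(\frac{1}{7} + \frac{11}{26}\right) = 39 \cdot \frac{103}{182} = \frac{309}{14}$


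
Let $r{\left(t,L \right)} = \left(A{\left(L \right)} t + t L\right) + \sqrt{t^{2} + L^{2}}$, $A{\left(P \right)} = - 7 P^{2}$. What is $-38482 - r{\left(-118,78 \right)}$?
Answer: $-5054662 - 2 \sqrt{5002} \approx -5.0548 \cdot 10^{6}$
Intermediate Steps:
$r{\left(t,L \right)} = \sqrt{L^{2} + t^{2}} + L t - 7 t L^{2}$ ($r{\left(t,L \right)} = \left(- 7 L^{2} t + t L\right) + \sqrt{t^{2} + L^{2}} = \left(- 7 t L^{2} + L t\right) + \sqrt{L^{2} + t^{2}} = \left(L t - 7 t L^{2}\right) + \sqrt{L^{2} + t^{2}} = \sqrt{L^{2} + t^{2}} + L t - 7 t L^{2}$)
$-38482 - r{\left(-118,78 \right)} = -38482 - \left(\sqrt{78^{2} + \left(-118\right)^{2}} + 78 \left(-118\right) - - 826 \cdot 78^{2}\right) = -38482 - \left(\sqrt{6084 + 13924} - 9204 - \left(-826\right) 6084\right) = -38482 - \left(\sqrt{20008} - 9204 + 5025384\right) = -38482 - \left(2 \sqrt{5002} - 9204 + 5025384\right) = -38482 - \left(5016180 + 2 \sqrt{5002}\right) = -5054662 - 2 \sqrt{5002}$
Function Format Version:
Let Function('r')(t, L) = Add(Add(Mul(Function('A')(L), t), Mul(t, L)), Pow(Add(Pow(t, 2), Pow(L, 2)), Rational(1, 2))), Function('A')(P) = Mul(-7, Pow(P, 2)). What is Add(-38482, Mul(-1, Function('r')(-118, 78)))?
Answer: Add(-5054662, Mul(-2, Pow(5002, Rational(1, 2)))) ≈ -5.0548e+6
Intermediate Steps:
Function('r')(t, L) = Add(Pow(Add(Pow(L, 2), Pow(t, 2)), Rational(1, 2)), Mul(L, t), Mul(-7, t, Pow(L, 2))) (Function('r')(t, L) = Add(Add(Mul(Mul(-7, Pow(L, 2)), t), Mul(t, L)), Pow(Add(Pow(t, 2), Pow(L, 2)), Rational(1, 2))) = Add(Add(Mul(-7, t, Pow(L, 2)), Mul(L, t)), Pow(Add(Pow(L, 2), Pow(t, 2)), Rational(1, 2))) = Add(Add(Mul(L, t), Mul(-7, t, Pow(L, 2))), Pow(Add(Pow(L, 2), Pow(t, 2)), Rational(1, 2))) = Add(Pow(Add(Pow(L, 2), Pow(t, 2)), Rational(1, 2)), Mul(L, t), Mul(-7, t, Pow(L, 2))))
Add(-38482, Mul(-1, Function('r')(-118, 78))) = Add(-38482, Mul(-1, Add(Pow(Add(Pow(78, 2), Pow(-118, 2)), Rational(1, 2)), Mul(78, -118), Mul(-7, -118, Pow(78, 2))))) = Add(-38482, Mul(-1, Add(Pow(Add(6084, 13924), Rational(1, 2)), -9204, Mul(-7, -118, 6084)))) = Add(-38482, Mul(-1, Add(Pow(20008, Rational(1, 2)), -9204, 5025384))) = Add(-38482, Mul(-1, Add(Mul(2, Pow(5002, Rational(1, 2))), -9204, 5025384))) = Add(-38482, Mul(-1, Add(5016180, Mul(2, Pow(5002, Rational(1, 2)))))) = Add(-38482, Add(-5016180, Mul(-2, Pow(5002, Rational(1, 2))))) = Add(-5054662, Mul(-2, Pow(5002, Rational(1, 2))))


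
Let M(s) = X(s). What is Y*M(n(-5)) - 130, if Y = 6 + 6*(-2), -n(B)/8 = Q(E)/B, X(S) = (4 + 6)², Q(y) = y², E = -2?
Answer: -730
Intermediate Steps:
X(S) = 100 (X(S) = 10² = 100)
n(B) = -32/B (n(B) = -8*(-2)²/B = -32/B)
Y = -6 (Y = 6 - 12 = -6)
M(s) = 100
Y*M(n(-5)) - 130 = -6*100 - 130 = -600 - 130 = -730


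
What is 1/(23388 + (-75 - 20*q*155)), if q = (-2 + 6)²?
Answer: -1/26287 ≈ -3.8042e-5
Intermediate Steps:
q = 16 (q = 4² = 16)
1/(23388 + (-75 - 20*q*155)) = 1/(23388 + (-75 - 20*16*155)) = 1/(23388 + (-75 - 320*155)) = 1/(23388 + (-75 - 49600)) = 1/(23388 - 49675) = 1/(-26287) = -1/26287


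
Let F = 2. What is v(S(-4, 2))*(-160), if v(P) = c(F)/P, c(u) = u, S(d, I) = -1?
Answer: 320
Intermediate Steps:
v(P) = 2/P
v(S(-4, 2))*(-160) = (2/(-1))*(-160) = (2*(-1))*(-160) = -2*(-160) = 320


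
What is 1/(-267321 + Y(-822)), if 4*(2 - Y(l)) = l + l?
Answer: -1/266908 ≈ -3.7466e-6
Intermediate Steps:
Y(l) = 2 - l/2 (Y(l) = 2 - (l + l)/4 = 2 - l/2)
1/(-267321 + Y(-822)) = 1/(-267321 + (2 - ½*(-822))) = 1/(-267321 + (2 + 411)) = 1/(-267321 + 413) = 1/(-266908) = -1/266908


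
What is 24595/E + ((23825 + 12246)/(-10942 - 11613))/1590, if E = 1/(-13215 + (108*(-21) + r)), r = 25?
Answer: -13634527292935571/35862450 ≈ -3.8019e+8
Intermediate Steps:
E = -1/15458 (E = 1/(-13215 + (108*(-21) + 25)) = 1/(-13215 + (-2268 + 25)) = 1/(-13215 - 2243) = 1/(-15458) = -1/15458 ≈ -6.4691e-5)
24595/E + ((23825 + 12246)/(-10942 - 11613))/1590 = 24595/(-1/15458) + ((23825 + 12246)/(-10942 - 11613))/1590 = 24595*(-15458) + (36071/(-22555))*(1/1590) = -380189510 + (36071*(-1/22555))*(1/1590) = -380189510 - 36071/22555*1/1590 = -380189510 - 36071/35862450 = -13634527292935571/35862450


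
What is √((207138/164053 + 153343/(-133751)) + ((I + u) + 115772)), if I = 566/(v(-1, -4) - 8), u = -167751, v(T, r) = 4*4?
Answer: I*√99967270874169117647756789/43884505606 ≈ 227.83*I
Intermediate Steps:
v(T, r) = 16
I = 283/4 (I = 566/(16 - 8) = 566/8 = (⅛)*566 = 283/4 ≈ 70.750)
√((207138/164053 + 153343/(-133751)) + ((I + u) + 115772)) = √((207138/164053 + 153343/(-133751)) + ((283/4 - 167751) + 115772)) = √((207138*(1/164053) + 153343*(-1/133751)) + (-670721/4 + 115772)) = √((207138/164053 - 153343/133751) - 207633/4) = √(2548535459/21942252803 - 207633/4) = √(-4555925582103463/87769011212) = I*√99967270874169117647756789/43884505606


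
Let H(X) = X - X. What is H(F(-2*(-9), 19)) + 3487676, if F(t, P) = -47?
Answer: 3487676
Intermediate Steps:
H(X) = 0
H(F(-2*(-9), 19)) + 3487676 = 0 + 3487676 = 3487676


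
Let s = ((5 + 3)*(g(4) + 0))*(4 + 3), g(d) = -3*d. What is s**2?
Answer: 451584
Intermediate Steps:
s = -672 (s = ((5 + 3)*(-3*4 + 0))*(4 + 3) = (8*(-12 + 0))*7 = (8*(-12))*7 = -96*7 = -672)
s**2 = (-672)**2 = 451584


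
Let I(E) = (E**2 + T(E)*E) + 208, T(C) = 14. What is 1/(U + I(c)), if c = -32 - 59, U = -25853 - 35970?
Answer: -1/54608 ≈ -1.8312e-5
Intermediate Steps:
U = -61823
c = -91
I(E) = 208 + E**2 + 14*E (I(E) = (E**2 + 14*E) + 208 = 208 + E**2 + 14*E)
1/(U + I(c)) = 1/(-61823 + (208 + (-91)**2 + 14*(-91))) = 1/(-61823 + (208 + 8281 - 1274)) = 1/(-61823 + 7215) = 1/(-54608) = -1/54608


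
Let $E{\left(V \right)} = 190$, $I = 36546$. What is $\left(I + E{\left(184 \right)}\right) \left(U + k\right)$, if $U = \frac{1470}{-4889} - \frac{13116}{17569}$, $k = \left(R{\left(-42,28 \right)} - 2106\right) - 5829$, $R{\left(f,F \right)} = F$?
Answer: $- \frac{24953312197614976}{85894841} \approx -2.9051 \cdot 10^{8}$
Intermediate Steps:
$k = -7907$ ($k = \left(28 - 2106\right) - 5829 = -2078 - 5829 = -7907$)
$U = - \frac{89950554}{85894841}$ ($U = 1470 \left(- \frac{1}{4889}\right) - \frac{13116}{17569} = - \frac{1470}{4889} - \frac{13116}{17569} = - \frac{89950554}{85894841} \approx -1.0472$)
$\left(I + E{\left(184 \right)}\right) \left(U + k\right) = \left(36546 + 190\right) \left(- \frac{89950554}{85894841} - 7907\right) = 36736 \left(- \frac{679260458341}{85894841}\right) = - \frac{24953312197614976}{85894841}$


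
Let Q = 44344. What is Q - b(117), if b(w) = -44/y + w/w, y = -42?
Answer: 931181/21 ≈ 44342.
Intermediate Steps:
b(w) = 43/21 (b(w) = -44/(-42) + w/w = -44*(-1/42) + 1 = 22/21 + 1 = 43/21)
Q - b(117) = 44344 - 1*43/21 = 44344 - 43/21 = 931181/21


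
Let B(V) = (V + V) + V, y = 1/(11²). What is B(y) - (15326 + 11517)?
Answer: -3248000/121 ≈ -26843.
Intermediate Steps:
y = 1/121 ≈ 0.0082645
B(V) = 3*V (B(V) = 2*V + V = 3*V)
B(y) - (15326 + 11517) = 3*(1/121) - (15326 + 11517) = 3/121 - 1*26843 = 3/121 - 26843 = -3248000/121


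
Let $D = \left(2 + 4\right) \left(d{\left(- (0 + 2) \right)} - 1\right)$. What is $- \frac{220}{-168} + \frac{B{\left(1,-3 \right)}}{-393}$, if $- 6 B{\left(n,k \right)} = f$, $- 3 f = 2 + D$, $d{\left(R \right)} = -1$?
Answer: $\frac{64915}{49518} \approx 1.3109$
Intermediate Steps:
$D = -12$ ($D = \left(2 + 4\right) \left(-1 - 1\right) = 6 \left(-2\right) = -12$)
$f = \frac{10}{3}$ ($f = - \frac{2 - 12}{3} = \left(- \frac{1}{3}\right) \left(-10\right) = \frac{10}{3} \approx 3.3333$)
$B{\left(n,k \right)} = - \frac{5}{9}$ ($B{\left(n,k \right)} = \left(- \frac{1}{6}\right) \frac{10}{3} = - \frac{5}{9}$)
$- \frac{220}{-168} + \frac{B{\left(1,-3 \right)}}{-393} = - \frac{220}{-168} - \frac{5}{9 \left(-393\right)} = \left(-220\right) \left(- \frac{1}{168}\right) - - \frac{5}{3537} = \frac{55}{42} + \frac{5}{3537} = \frac{64915}{49518}$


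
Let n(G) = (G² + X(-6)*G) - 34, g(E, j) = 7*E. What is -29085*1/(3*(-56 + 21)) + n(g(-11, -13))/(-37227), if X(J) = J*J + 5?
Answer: 10309141/37227 ≈ 276.93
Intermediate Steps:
X(J) = 5 + J² (X(J) = J² + 5 = 5 + J²)
n(G) = -34 + G² + 41*G (n(G) = (G² + (5 + (-6)²)*G) - 34 = (G² + (5 + 36)*G) - 34 = (G² + 41*G) - 34 = -34 + G² + 41*G)
-29085*1/(3*(-56 + 21)) + n(g(-11, -13))/(-37227) = -29085*1/(3*(-56 + 21)) + (-34 + (7*(-11))² + 41*(7*(-11)))/(-37227) = -29085/(3*(-35)) + (-34 + (-77)² + 41*(-77))*(-1/37227) = -29085/(-105) + (-34 + 5929 - 3157)*(-1/37227) = -29085*(-1/105) + 2738*(-1/37227) = 277 - 2738/37227 = 10309141/37227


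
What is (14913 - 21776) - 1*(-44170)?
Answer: 37307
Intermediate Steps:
(14913 - 21776) - 1*(-44170) = -6863 + 44170 = 37307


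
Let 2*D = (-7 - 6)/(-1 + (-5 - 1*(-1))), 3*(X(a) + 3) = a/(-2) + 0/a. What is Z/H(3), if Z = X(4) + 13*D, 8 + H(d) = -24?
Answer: -397/960 ≈ -0.41354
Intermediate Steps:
X(a) = -3 - a/6 (X(a) = -3 + (a/(-2) + 0/a)/3 = -3 + (a*(-½) + 0)/3 = -3 + (-a/2 + 0)/3 = -3 + (-a/2)/3 = -3 - a/6)
H(d) = -32 (H(d) = -8 - 24 = -32)
D = 13/10 (D = ((-7 - 6)/(-1 + (-5 - 1*(-1))))/2 = (-13/(-1 + (-5 + 1)))/2 = (-13/(-1 - 4))/2 = (-13/(-5))/2 = (-13*(-⅕))/2 = (½)*(13/5) = 13/10 ≈ 1.3000)
Z = 397/30 (Z = (-3 - ⅙*4) + 13*(13/10) = (-3 - ⅔) + 169/10 = -11/3 + 169/10 = 397/30 ≈ 13.233)
Z/H(3) = (397/30)/(-32) = (397/30)*(-1/32) = -397/960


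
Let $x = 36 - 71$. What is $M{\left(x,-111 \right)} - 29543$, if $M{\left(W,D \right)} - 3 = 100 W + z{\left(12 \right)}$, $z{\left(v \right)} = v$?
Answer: $-33028$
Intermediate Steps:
$x = -35$
$M{\left(W,D \right)} = 15 + 100 W$ ($M{\left(W,D \right)} = 3 + \left(100 W + 12\right) = 3 + \left(12 + 100 W\right) = 15 + 100 W$)
$M{\left(x,-111 \right)} - 29543 = \left(15 + 100 \left(-35\right)\right) - 29543 = \left(15 - 3500\right) - 29543 = -3485 - 29543 = -33028$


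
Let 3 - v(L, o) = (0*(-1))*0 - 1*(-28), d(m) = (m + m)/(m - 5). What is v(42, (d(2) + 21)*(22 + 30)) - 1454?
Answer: -1479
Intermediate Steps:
d(m) = 2*m/(-5 + m) (d(m) = (2*m)/(-5 + m) = 2*m/(-5 + m))
v(L, o) = -25 (v(L, o) = 3 - ((0*(-1))*0 - 1*(-28)) = 3 - (0*0 + 28) = 3 - (0 + 28) = 3 - 1*28 = 3 - 28 = -25)
v(42, (d(2) + 21)*(22 + 30)) - 1454 = -25 - 1454 = -1479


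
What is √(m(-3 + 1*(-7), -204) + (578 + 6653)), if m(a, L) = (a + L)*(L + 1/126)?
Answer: 11*√185458/21 ≈ 225.58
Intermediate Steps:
m(a, L) = (1/126 + L)*(L + a) (m(a, L) = (L + a)*(L + 1/126) = (L + a)*(1/126 + L) = (1/126 + L)*(L + a))
√(m(-3 + 1*(-7), -204) + (578 + 6653)) = √(((-204)² + (1/126)*(-204) + (-3 + 1*(-7))/126 - 204*(-3 + 1*(-7))) + (578 + 6653)) = √((41616 - 34/21 + (-3 - 7)/126 - 204*(-3 - 7)) + 7231) = √((41616 - 34/21 + (1/126)*(-10) - 204*(-10)) + 7231) = √((41616 - 34/21 - 5/63 + 2040) + 7231) = √(2750221/63 + 7231) = √(3205774/63) = 11*√185458/21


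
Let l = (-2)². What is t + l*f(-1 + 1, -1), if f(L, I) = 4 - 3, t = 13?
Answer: 17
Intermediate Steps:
l = 4
f(L, I) = 1
t + l*f(-1 + 1, -1) = 13 + 4*1 = 13 + 4 = 17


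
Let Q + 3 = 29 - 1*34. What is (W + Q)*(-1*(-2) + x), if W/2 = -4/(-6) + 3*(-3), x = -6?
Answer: 296/3 ≈ 98.667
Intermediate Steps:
W = -50/3 (W = 2*(-4/(-6) + 3*(-3)) = 2*(-4*(-⅙) - 9) = 2*(⅔ - 9) = 2*(-25/3) = -50/3 ≈ -16.667)
Q = -8 (Q = -3 + (29 - 1*34) = -3 + (29 - 34) = -3 - 5 = -8)
(W + Q)*(-1*(-2) + x) = (-50/3 - 8)*(-1*(-2) - 6) = -74*(2 - 6)/3 = -74/3*(-4) = 296/3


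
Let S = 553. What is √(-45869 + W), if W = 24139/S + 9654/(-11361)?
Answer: 12*I*√28483682430245/299173 ≈ 214.07*I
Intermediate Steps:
W = 12804977/299173 (W = 24139/553 + 9654/(-11361) = 24139*(1/553) + 9654*(-1/11361) = 24139/553 - 3218/3787 = 12804977/299173 ≈ 42.801)
√(-45869 + W) = √(-45869 + 12804977/299173) = √(-13709961360/299173) = 12*I*√28483682430245/299173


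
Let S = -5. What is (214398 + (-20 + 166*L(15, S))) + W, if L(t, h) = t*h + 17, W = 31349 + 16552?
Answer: 252651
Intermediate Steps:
W = 47901
L(t, h) = 17 + h*t (L(t, h) = h*t + 17 = 17 + h*t)
(214398 + (-20 + 166*L(15, S))) + W = (214398 + (-20 + 166*(17 - 5*15))) + 47901 = (214398 + (-20 + 166*(17 - 75))) + 47901 = (214398 + (-20 + 166*(-58))) + 47901 = (214398 + (-20 - 9628)) + 47901 = (214398 - 9648) + 47901 = 204750 + 47901 = 252651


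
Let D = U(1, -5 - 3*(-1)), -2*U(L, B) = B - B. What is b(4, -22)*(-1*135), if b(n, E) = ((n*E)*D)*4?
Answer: 0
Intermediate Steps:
U(L, B) = 0 (U(L, B) = -(B - B)/2 = -1/2*0 = 0)
D = 0
b(n, E) = 0 (b(n, E) = ((n*E)*0)*4 = ((E*n)*0)*4 = 0*4 = 0)
b(4, -22)*(-1*135) = 0*(-1*135) = 0*(-135) = 0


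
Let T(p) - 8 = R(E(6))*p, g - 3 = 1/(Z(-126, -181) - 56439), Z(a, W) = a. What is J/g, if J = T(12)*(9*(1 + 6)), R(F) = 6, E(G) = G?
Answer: 20363400/12121 ≈ 1680.0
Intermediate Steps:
g = 169694/56565 (g = 3 + 1/(-126 - 56439) = 3 + 1/(-56565) = 3 - 1/56565 = 169694/56565 ≈ 3.0000)
T(p) = 8 + 6*p
J = 5040 (J = (8 + 6*12)*(9*(1 + 6)) = (8 + 72)*(9*7) = 80*63 = 5040)
J/g = 5040/(169694/56565) = 5040*(56565/169694) = 20363400/12121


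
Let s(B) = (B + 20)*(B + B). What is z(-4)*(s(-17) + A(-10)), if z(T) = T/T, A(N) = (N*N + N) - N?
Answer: -2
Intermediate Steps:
s(B) = 2*B*(20 + B) (s(B) = (20 + B)*(2*B) = 2*B*(20 + B))
A(N) = N**2 (A(N) = (N**2 + N) - N = (N + N**2) - N = N**2)
z(T) = 1
z(-4)*(s(-17) + A(-10)) = 1*(2*(-17)*(20 - 17) + (-10)**2) = 1*(2*(-17)*3 + 100) = 1*(-102 + 100) = 1*(-2) = -2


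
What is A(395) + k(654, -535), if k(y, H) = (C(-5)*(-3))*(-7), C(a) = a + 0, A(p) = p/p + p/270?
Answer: -5537/54 ≈ -102.54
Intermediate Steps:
A(p) = 1 + p/270 (A(p) = 1 + p*(1/270) = 1 + p/270)
C(a) = a
k(y, H) = -105 (k(y, H) = -5*(-3)*(-7) = 15*(-7) = -105)
A(395) + k(654, -535) = (1 + (1/270)*395) - 105 = (1 + 79/54) - 105 = 133/54 - 105 = -5537/54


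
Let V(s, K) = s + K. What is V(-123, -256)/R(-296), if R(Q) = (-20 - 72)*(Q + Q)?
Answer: -379/54464 ≈ -0.0069587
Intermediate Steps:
R(Q) = -184*Q
V(s, K) = K + s
V(-123, -256)/R(-296) = (-256 - 123)/((-184*(-296))) = -379/54464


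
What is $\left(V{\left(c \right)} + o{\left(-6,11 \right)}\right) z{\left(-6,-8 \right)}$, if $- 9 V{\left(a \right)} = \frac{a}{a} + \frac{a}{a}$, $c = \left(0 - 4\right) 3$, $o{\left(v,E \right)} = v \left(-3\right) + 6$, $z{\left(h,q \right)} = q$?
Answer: $- \frac{1712}{9} \approx -190.22$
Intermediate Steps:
$o{\left(v,E \right)} = 6 - 3 v$ ($o{\left(v,E \right)} = - 3 v + 6 = 6 - 3 v$)
$c = -12$ ($c = \left(-4\right) 3 = -12$)
$V{\left(a \right)} = - \frac{2}{9}$ ($V{\left(a \right)} = - \frac{\frac{a}{a} + \frac{a}{a}}{9} = - \frac{1 + 1}{9} = \left(- \frac{1}{9}\right) 2 = - \frac{2}{9}$)
$\left(V{\left(c \right)} + o{\left(-6,11 \right)}\right) z{\left(-6,-8 \right)} = \left(- \frac{2}{9} + \left(6 - -18\right)\right) \left(-8\right) = \left(- \frac{2}{9} + \left(6 + 18\right)\right) \left(-8\right) = \left(- \frac{2}{9} + 24\right) \left(-8\right) = \frac{214}{9} \left(-8\right) = - \frac{1712}{9}$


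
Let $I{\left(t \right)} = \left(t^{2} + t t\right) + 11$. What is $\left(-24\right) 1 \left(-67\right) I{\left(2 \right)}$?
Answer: $30552$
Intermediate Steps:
$I{\left(t \right)} = 11 + 2 t^{2}$ ($I{\left(t \right)} = \left(t^{2} + t^{2}\right) + 11 = 2 t^{2} + 11 = 11 + 2 t^{2}$)
$\left(-24\right) 1 \left(-67\right) I{\left(2 \right)} = \left(-24\right) 1 \left(-67\right) \left(11 + 2 \cdot 2^{2}\right) = \left(-24\right) \left(-67\right) \left(11 + 2 \cdot 4\right) = 1608 \left(11 + 8\right) = 1608 \cdot 19 = 30552$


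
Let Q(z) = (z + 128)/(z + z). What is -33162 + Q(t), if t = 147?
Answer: -9749353/294 ≈ -33161.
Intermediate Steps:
Q(z) = (128 + z)/(2*z) (Q(z) = (128 + z)/((2*z)) = (128 + z)*(1/(2*z)) = (128 + z)/(2*z))
-33162 + Q(t) = -33162 + (½)*(128 + 147)/147 = -33162 + (½)*(1/147)*275 = -33162 + 275/294 = -9749353/294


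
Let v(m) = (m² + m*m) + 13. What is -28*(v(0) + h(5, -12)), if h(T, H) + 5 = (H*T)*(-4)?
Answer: -6944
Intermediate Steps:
v(m) = 13 + 2*m² (v(m) = (m² + m²) + 13 = 2*m² + 13 = 13 + 2*m²)
h(T, H) = -5 - 4*H*T (h(T, H) = -5 + (H*T)*(-4) = -5 - 4*H*T)
-28*(v(0) + h(5, -12)) = -28*((13 + 2*0²) + (-5 - 4*(-12)*5)) = -28*((13 + 2*0) + (-5 + 240)) = -28*((13 + 0) + 235) = -28*(13 + 235) = -28*248 = -6944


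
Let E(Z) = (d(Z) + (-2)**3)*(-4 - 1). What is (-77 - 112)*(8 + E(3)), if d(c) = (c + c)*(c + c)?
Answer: 24948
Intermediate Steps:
d(c) = 4*c**2 (d(c) = (2*c)*(2*c) = 4*c**2)
E(Z) = 40 - 20*Z**2 (E(Z) = (4*Z**2 + (-2)**3)*(-4 - 1) = (4*Z**2 - 8)*(-5) = (-8 + 4*Z**2)*(-5) = 40 - 20*Z**2)
(-77 - 112)*(8 + E(3)) = (-77 - 112)*(8 + (40 - 20*3**2)) = -189*(8 + (40 - 20*9)) = -189*(8 + (40 - 180)) = -189*(8 - 140) = -189*(-132) = 24948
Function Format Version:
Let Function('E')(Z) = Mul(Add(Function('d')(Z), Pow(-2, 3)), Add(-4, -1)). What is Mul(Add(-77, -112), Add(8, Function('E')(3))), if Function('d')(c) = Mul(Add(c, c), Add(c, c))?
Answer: 24948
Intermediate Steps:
Function('d')(c) = Mul(4, Pow(c, 2)) (Function('d')(c) = Mul(Mul(2, c), Mul(2, c)) = Mul(4, Pow(c, 2)))
Function('E')(Z) = Add(40, Mul(-20, Pow(Z, 2))) (Function('E')(Z) = Mul(Add(Mul(4, Pow(Z, 2)), Pow(-2, 3)), Add(-4, -1)) = Mul(Add(Mul(4, Pow(Z, 2)), -8), -5) = Mul(Add(-8, Mul(4, Pow(Z, 2))), -5) = Add(40, Mul(-20, Pow(Z, 2))))
Mul(Add(-77, -112), Add(8, Function('E')(3))) = Mul(Add(-77, -112), Add(8, Add(40, Mul(-20, Pow(3, 2))))) = Mul(-189, Add(8, Add(40, Mul(-20, 9)))) = Mul(-189, Add(8, Add(40, -180))) = Mul(-189, Add(8, -140)) = Mul(-189, -132) = 24948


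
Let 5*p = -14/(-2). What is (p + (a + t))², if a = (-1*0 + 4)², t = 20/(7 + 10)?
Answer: 2493241/7225 ≈ 345.09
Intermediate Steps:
t = 20/17 ≈ 1.1765
p = 7/5 (p = (-14/(-2))/5 = (-14*(-½))/5 = (⅕)*7 = 7/5 ≈ 1.4000)
a = 16 (a = (0 + 4)² = 4² = 16)
(p + (a + t))² = (7/5 + (16 + 20/17))² = (7/5 + 292/17)² = (1579/85)² = 2493241/7225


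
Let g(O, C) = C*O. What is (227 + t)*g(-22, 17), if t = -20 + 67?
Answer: -102476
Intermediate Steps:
t = 47
(227 + t)*g(-22, 17) = (227 + 47)*(17*(-22)) = 274*(-374) = -102476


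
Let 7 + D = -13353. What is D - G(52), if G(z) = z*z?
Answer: -16064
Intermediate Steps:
D = -13360 (D = -7 - 13353 = -13360)
G(z) = z²
D - G(52) = -13360 - 1*52² = -13360 - 1*2704 = -13360 - 2704 = -16064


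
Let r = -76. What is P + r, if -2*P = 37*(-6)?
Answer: 35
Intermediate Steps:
P = 111 (P = -37*(-6)/2 = -½*(-222) = 111)
P + r = 111 - 76 = 35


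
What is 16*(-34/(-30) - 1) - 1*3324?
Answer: -49828/15 ≈ -3321.9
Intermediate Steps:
16*(-34/(-30) - 1) - 1*3324 = 16*(-34*(-1/30) - 1) - 3324 = 16*(17/15 - 1) - 3324 = 16*(2/15) - 3324 = 32/15 - 3324 = -49828/15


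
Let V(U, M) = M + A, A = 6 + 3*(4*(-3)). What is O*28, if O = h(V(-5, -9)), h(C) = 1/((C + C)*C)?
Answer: 14/1521 ≈ 0.0092045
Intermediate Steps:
A = -30 (A = 6 + 3*(-12) = 6 - 36 = -30)
V(U, M) = -30 + M (V(U, M) = M - 30 = -30 + M)
h(C) = 1/(2*C**2) (h(C) = 1/(((2*C))*C) = (1/(2*C))/C = 1/(2*C**2))
O = 1/3042 (O = 1/(2*(-30 - 9)**2) = (1/2)/(-39)**2 = (1/2)*(1/1521) = 1/3042 ≈ 0.00032873)
O*28 = (1/3042)*28 = 14/1521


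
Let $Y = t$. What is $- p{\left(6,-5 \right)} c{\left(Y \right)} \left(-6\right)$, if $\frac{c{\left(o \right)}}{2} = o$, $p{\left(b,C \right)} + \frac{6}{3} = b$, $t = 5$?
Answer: $240$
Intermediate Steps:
$p{\left(b,C \right)} = -2 + b$
$Y = 5$
$c{\left(o \right)} = 2 o$
$- p{\left(6,-5 \right)} c{\left(Y \right)} \left(-6\right) = - \left(-2 + 6\right) 2 \cdot 5 \left(-6\right) = - 4 \cdot 10 \left(-6\right) = - 40 \left(-6\right) = \left(-1\right) \left(-240\right) = 240$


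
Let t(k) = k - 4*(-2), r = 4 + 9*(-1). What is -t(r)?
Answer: -3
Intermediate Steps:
r = -5 (r = 4 - 9 = -5)
t(k) = 8 + k (t(k) = k + 8 = 8 + k)
-t(r) = -(8 - 5) = -1*3 = -3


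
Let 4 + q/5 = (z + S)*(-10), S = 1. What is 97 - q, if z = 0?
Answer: 167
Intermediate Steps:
q = -70 (q = -20 + 5*((0 + 1)*(-10)) = -20 + 5*(1*(-10)) = -20 + 5*(-10) = -20 - 50 = -70)
97 - q = 97 - 1*(-70) = 97 + 70 = 167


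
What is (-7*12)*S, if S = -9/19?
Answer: 756/19 ≈ 39.789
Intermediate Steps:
S = -9/19 (S = -9*1/19 = -9/19 ≈ -0.47368)
(-7*12)*S = -7*12*(-9/19) = -84*(-9/19) = 756/19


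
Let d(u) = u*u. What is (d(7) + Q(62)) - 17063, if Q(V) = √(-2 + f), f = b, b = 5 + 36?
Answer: -17014 + √39 ≈ -17008.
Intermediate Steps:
b = 41
d(u) = u²
f = 41
Q(V) = √39 (Q(V) = √(-2 + 41) = √39)
(d(7) + Q(62)) - 17063 = (7² + √39) - 17063 = (49 + √39) - 17063 = -17014 + √39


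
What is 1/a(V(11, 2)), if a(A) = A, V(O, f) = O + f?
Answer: 1/13 ≈ 0.076923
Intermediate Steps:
1/a(V(11, 2)) = 1/(11 + 2) = 1/13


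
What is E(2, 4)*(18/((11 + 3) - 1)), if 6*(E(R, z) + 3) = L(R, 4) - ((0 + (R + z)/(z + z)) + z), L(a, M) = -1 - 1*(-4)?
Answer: -237/52 ≈ -4.5577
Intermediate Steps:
L(a, M) = 3 (L(a, M) = -1 + 4 = 3)
E(R, z) = -5/2 - z/6 - (R + z)/(12*z) (E(R, z) = -3 + (3 - ((0 + (R + z)/(z + z)) + z))/6 = -3 + (3 - ((0 + (R + z)/((2*z))) + z))/6 = -3 + (3 - ((0 + (R + z)*(1/(2*z))) + z))/6 = -3 + (3 - ((0 + (R + z)/(2*z)) + z))/6 = -3 + (3 - ((R + z)/(2*z) + z))/6 = -3 + (3 - (z + (R + z)/(2*z)))/6 = -3 + (3 + (-z - (R + z)/(2*z)))/6 = -3 + (3 - z - (R + z)/(2*z))/6 = -3 + (½ - z/6 - (R + z)/(12*z)) = -5/2 - z/6 - (R + z)/(12*z))
E(2, 4)*(18/((11 + 3) - 1)) = ((1/12)*(-1*2 - 1*4*(31 + 2*4))/4)*(18/((11 + 3) - 1)) = ((1/12)*(¼)*(-2 - 1*4*(31 + 8)))*(18/(14 - 1)) = ((1/12)*(¼)*(-2 - 1*4*39))*(18/13) = ((1/12)*(¼)*(-2 - 156))*(18*(1/13)) = ((1/12)*(¼)*(-158))*(18/13) = -79/24*18/13 = -237/52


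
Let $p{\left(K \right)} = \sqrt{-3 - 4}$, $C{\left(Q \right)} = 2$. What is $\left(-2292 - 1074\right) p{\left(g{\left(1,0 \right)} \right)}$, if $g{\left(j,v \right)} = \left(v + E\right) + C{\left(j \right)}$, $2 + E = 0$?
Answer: $- 3366 i \sqrt{7} \approx - 8905.6 i$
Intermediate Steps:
$E = -2$ ($E = -2 + 0 = -2$)
$g{\left(j,v \right)} = v$ ($g{\left(j,v \right)} = \left(v - 2\right) + 2 = \left(-2 + v\right) + 2 = v$)
$p{\left(K \right)} = i \sqrt{7}$ ($p{\left(K \right)} = \sqrt{-7} = i \sqrt{7}$)
$\left(-2292 - 1074\right) p{\left(g{\left(1,0 \right)} \right)} = \left(-2292 - 1074\right) i \sqrt{7} = - 3366 i \sqrt{7}$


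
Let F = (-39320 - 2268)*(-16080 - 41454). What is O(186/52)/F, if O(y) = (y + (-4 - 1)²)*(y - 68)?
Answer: -1244525/1617481418592 ≈ -7.6942e-7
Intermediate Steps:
O(y) = (-68 + y)*(25 + y) (O(y) = (y + (-5)²)*(-68 + y) = (y + 25)*(-68 + y) = (25 + y)*(-68 + y) = (-68 + y)*(25 + y))
F = 2392723992 (F = -41588*(-57534) = 2392723992)
O(186/52)/F = (-1700 + (186/52)² - 7998/52)/2392723992 = (-1700 + (186*(1/52))² - 7998/52)*(1/2392723992) = (-1700 + (93/26)² - 43*93/26)*(1/2392723992) = (-1700 + 8649/676 - 3999/26)*(1/2392723992) = -1244525/676*1/2392723992 = -1244525/1617481418592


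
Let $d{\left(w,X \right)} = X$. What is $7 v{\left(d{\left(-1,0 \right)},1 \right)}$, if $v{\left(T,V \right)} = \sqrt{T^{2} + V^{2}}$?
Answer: $7$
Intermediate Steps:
$7 v{\left(d{\left(-1,0 \right)},1 \right)} = 7 \sqrt{0^{2} + 1^{2}} = 7 \sqrt{0 + 1} = 7 \sqrt{1} = 7 \cdot 1 = 7$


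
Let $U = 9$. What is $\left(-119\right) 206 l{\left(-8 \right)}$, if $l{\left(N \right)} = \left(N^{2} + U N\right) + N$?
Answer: $392224$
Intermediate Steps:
$l{\left(N \right)} = N^{2} + 10 N$ ($l{\left(N \right)} = \left(N^{2} + 9 N\right) + N = N^{2} + 10 N$)
$\left(-119\right) 206 l{\left(-8 \right)} = \left(-119\right) 206 \left(- 8 \left(10 - 8\right)\right) = - 24514 \left(\left(-8\right) 2\right) = \left(-24514\right) \left(-16\right) = 392224$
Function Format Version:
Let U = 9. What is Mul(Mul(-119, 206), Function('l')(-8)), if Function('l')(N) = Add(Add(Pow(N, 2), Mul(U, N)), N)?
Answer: 392224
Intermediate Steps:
Function('l')(N) = Add(Pow(N, 2), Mul(10, N)) (Function('l')(N) = Add(Add(Pow(N, 2), Mul(9, N)), N) = Add(Pow(N, 2), Mul(10, N)))
Mul(Mul(-119, 206), Function('l')(-8)) = Mul(Mul(-119, 206), Mul(-8, Add(10, -8))) = Mul(-24514, Mul(-8, 2)) = Mul(-24514, -16) = 392224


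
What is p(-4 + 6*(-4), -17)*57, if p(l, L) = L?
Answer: -969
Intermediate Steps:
p(-4 + 6*(-4), -17)*57 = -17*57 = -969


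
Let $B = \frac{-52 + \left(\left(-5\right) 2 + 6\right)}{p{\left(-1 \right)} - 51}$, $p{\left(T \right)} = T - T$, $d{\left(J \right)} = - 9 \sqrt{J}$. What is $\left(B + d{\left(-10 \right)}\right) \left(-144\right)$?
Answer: $- \frac{2688}{17} + 1296 i \sqrt{10} \approx -158.12 + 4098.3 i$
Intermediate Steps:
$p{\left(T \right)} = 0$
$B = \frac{56}{51}$ ($B = \frac{-52 + \left(\left(-5\right) 2 + 6\right)}{0 - 51} = \frac{-52 + \left(-10 + 6\right)}{-51} = \left(-52 - 4\right) \left(- \frac{1}{51}\right) = \left(-56\right) \left(- \frac{1}{51}\right) = \frac{56}{51} \approx 1.098$)
$\left(B + d{\left(-10 \right)}\right) \left(-144\right) = \left(\frac{56}{51} - 9 \sqrt{-10}\right) \left(-144\right) = \left(\frac{56}{51} - 9 i \sqrt{10}\right) \left(-144\right) = - \frac{2688}{17} + 1296 i \sqrt{10}$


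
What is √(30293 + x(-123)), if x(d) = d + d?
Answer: √30047 ≈ 173.34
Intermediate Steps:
x(d) = 2*d
√(30293 + x(-123)) = √(30293 + 2*(-123)) = √(30293 - 246) = √30047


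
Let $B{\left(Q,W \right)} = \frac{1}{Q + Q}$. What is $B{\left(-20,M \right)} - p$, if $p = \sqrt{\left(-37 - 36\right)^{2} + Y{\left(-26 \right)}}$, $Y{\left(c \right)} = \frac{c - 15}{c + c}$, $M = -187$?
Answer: $- \frac{1}{40} - \frac{\sqrt{3602937}}{26} \approx -73.03$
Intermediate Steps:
$Y{\left(c \right)} = \frac{-15 + c}{2 c}$
$B{\left(Q,W \right)} = \frac{1}{2 Q}$
$p = \frac{\sqrt{3602937}}{26}$ ($p = \sqrt{\left(-37 - 36\right)^{2} + \frac{-15 - 26}{2 \left(-26\right)}} = \sqrt{\left(-73\right)^{2} + \frac{1}{2} \left(- \frac{1}{26}\right) \left(-41\right)} = \sqrt{5329 + \frac{41}{52}} = \sqrt{\frac{277149}{52}} = \frac{\sqrt{3602937}}{26} \approx 73.005$)
$B{\left(-20,M \right)} - p = \frac{1}{2 \left(-20\right)} - \frac{\sqrt{3602937}}{26} = \frac{1}{2} \left(- \frac{1}{20}\right) - \frac{\sqrt{3602937}}{26} = - \frac{1}{40} - \frac{\sqrt{3602937}}{26}$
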